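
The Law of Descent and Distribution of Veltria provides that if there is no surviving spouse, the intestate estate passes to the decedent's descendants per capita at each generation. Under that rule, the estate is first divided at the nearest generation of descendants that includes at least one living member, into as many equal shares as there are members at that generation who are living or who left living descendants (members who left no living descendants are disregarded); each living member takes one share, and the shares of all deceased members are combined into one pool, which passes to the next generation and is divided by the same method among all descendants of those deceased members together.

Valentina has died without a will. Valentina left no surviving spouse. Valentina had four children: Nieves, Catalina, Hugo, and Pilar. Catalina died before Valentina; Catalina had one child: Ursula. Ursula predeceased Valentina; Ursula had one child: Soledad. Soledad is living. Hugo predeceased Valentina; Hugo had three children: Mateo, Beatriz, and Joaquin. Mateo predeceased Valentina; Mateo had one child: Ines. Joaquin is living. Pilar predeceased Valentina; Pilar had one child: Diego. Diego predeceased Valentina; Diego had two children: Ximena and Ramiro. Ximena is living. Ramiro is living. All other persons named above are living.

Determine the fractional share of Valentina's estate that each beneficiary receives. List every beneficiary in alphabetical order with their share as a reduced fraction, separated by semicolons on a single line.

Beatriz 3/20; Ines 9/80; Joaquin 3/20; Nieves 1/4; Ramiro 9/80; Soledad 9/80; Ximena 9/80

There is no surviving spouse, so the entire estate passes to Valentina's descendants per capita at each generation.
At generation 1 (Nieves, Catalina, Hugo, Pilar) there are 4 shares of (1)/4 = 1/4 each.
Living: Nieves — each takes 1/4.
Deceased: Catalina, Hugo, and Pilar. Their combined 3/4 is pooled and carried to generation 2.
At generation 2 (Ursula, Mateo, Beatriz, Joaquin, Diego) there are 5 shares of (3/4)/5 = 3/20 each.
Living: Beatriz and Joaquin — each takes 3/20.
Deceased: Ursula, Mateo, and Diego. Their combined 9/20 is pooled and carried to generation 3.
At generation 3 (Soledad, Ines, Ximena, Ramiro) there are 4 shares of (9/20)/4 = 9/80 each.
Living: Soledad, Ines, Ximena, and Ramiro — each takes 9/80.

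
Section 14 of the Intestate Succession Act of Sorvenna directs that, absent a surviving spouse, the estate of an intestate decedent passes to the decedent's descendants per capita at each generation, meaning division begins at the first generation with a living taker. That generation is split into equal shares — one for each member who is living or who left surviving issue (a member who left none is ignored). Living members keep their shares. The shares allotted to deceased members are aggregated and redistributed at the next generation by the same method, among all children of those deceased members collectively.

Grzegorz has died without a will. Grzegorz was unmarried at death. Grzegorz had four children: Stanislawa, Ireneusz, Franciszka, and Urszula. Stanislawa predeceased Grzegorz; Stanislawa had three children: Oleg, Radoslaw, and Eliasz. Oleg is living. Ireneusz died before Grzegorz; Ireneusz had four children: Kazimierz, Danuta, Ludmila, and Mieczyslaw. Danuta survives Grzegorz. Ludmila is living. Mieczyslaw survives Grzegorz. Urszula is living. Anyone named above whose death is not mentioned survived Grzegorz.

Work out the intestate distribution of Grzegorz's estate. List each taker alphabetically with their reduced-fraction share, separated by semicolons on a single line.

Danuta 1/14; Eliasz 1/14; Franciszka 1/4; Kazimierz 1/14; Ludmila 1/14; Mieczyslaw 1/14; Oleg 1/14; Radoslaw 1/14; Urszula 1/4

There is no surviving spouse, so the entire estate passes to Grzegorz's descendants per capita at each generation.
At generation 1 (Stanislawa, Ireneusz, Franciszka, Urszula) there are 4 shares of (1)/4 = 1/4 each.
Living: Franciszka and Urszula — each takes 1/4.
Deceased: Stanislawa and Ireneusz. Their combined 1/2 is pooled and carried to generation 2.
At generation 2 (Oleg, Radoslaw, Eliasz, Kazimierz, Danuta, Ludmila, Mieczyslaw) there are 7 shares of (1/2)/7 = 1/14 each.
Living: Oleg, Radoslaw, Eliasz, Kazimierz, Danuta, Ludmila, and Mieczyslaw — each takes 1/14.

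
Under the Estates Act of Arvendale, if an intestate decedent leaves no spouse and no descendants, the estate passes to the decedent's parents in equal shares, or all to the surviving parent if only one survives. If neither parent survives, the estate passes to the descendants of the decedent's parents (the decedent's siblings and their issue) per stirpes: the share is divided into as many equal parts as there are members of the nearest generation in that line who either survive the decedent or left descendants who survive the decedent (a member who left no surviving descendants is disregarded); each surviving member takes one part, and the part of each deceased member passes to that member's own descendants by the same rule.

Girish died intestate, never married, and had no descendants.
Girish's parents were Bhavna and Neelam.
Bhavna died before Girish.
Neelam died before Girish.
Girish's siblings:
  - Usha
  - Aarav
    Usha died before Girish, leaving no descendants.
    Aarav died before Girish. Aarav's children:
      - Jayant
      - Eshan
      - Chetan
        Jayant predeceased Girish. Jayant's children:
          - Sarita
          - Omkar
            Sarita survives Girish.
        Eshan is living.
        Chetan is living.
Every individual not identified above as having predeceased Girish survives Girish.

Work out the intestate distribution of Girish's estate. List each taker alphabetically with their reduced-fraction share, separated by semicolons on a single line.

Chetan 1/3; Eshan 1/3; Omkar 1/6; Sarita 1/6

Neither parent survives and there are no descendants, so the estate passes to Girish's siblings and their issue per stirpes.
Usha left no surviving issue, so that branch lapses and is disregarded.
Aarav's line is the sole branch at this level, so the full 1 passes to Aarav's issue by representation.
The estate is divided into 3 equal shares of 1/3 among Jayant, Eshan, Chetan.
Jayant predeceased; the 1/3 allotted to Jayant's branch passes to Jayant's issue by representation.
The 1/3 is divided into 2 equal shares of 1/6 among Sarita, Omkar.
Sarita is living and takes 1/6.
Omkar is living and takes 1/6.
Eshan is living and takes 1/3.
Chetan is living and takes 1/3.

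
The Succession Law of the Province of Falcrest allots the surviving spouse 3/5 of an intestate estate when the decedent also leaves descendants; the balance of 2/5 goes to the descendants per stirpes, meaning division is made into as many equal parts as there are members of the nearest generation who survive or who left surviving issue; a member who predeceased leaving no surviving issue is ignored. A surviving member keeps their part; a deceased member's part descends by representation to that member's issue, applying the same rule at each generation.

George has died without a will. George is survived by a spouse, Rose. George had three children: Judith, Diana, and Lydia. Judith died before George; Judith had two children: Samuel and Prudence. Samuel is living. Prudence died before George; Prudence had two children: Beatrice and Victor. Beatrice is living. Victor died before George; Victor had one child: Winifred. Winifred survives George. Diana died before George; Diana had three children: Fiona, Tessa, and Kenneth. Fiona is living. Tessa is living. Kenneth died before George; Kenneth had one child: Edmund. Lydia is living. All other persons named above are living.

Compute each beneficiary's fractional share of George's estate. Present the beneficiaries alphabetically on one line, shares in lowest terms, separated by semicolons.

Rose, as surviving spouse, takes 3/5.
The remaining 2/5 passes to George's descendants per stirpes.
The 2/5 is divided into 3 equal shares of 2/15 among Judith, Diana, Lydia.
Judith predeceased; the 2/15 allotted to Judith's branch passes to Judith's issue by representation.
The 2/15 is divided into 2 equal shares of 1/15 among Samuel, Prudence.
Samuel is living and takes 1/15.
Prudence predeceased; the 1/15 allotted to Prudence's branch passes to Prudence's issue by representation.
The 1/15 is divided into 2 equal shares of 1/30 among Beatrice, Victor.
Beatrice is living and takes 1/30.
Victor predeceased; the 1/30 allotted to Victor's branch passes to Victor's issue by representation.
Winifred is the sole taker at this level and receives the full 1/30.
Diana predeceased; the 2/15 allotted to Diana's branch passes to Diana's issue by representation.
The 2/15 is divided into 3 equal shares of 2/45 among Fiona, Tessa, Kenneth.
Fiona is living and takes 2/45.
Tessa is living and takes 2/45.
Kenneth predeceased; the 2/45 allotted to Kenneth's branch passes to Kenneth's issue by representation.
Edmund is the sole taker at this level and receives the full 2/45.
Lydia is living and takes 2/15.

Beatrice 1/30; Edmund 2/45; Fiona 2/45; Lydia 2/15; Rose 3/5; Samuel 1/15; Tessa 2/45; Winifred 1/30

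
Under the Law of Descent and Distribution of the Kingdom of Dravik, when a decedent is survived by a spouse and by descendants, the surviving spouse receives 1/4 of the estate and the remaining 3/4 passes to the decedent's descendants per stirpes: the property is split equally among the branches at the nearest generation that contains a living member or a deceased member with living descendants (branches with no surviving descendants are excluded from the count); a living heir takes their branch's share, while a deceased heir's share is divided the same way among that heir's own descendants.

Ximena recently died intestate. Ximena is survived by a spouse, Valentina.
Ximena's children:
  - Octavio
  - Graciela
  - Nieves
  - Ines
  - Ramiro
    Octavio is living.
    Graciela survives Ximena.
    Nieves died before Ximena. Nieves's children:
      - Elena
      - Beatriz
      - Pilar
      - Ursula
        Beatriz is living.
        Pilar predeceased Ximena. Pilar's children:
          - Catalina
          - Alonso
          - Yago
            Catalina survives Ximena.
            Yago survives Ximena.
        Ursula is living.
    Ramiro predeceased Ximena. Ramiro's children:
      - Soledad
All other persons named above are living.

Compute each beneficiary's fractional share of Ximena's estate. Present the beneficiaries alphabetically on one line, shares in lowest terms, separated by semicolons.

Valentina, as surviving spouse, takes 1/4.
The remaining 3/4 passes to Ximena's descendants per stirpes.
The 3/4 is divided into 5 equal shares of 3/20 among Octavio, Graciela, Nieves, Ines, Ramiro.
Octavio is living and takes 3/20.
Graciela is living and takes 3/20.
Nieves predeceased; the 3/20 allotted to Nieves's branch passes to Nieves's issue by representation.
The 3/20 is divided into 4 equal shares of 3/80 among Elena, Beatriz, Pilar, Ursula.
Elena is living and takes 3/80.
Beatriz is living and takes 3/80.
Pilar predeceased; the 3/80 allotted to Pilar's branch passes to Pilar's issue by representation.
The 3/80 is divided into 3 equal shares of 1/80 among Catalina, Alonso, Yago.
Catalina is living and takes 1/80.
Alonso is living and takes 1/80.
Yago is living and takes 1/80.
Ursula is living and takes 3/80.
Ines is living and takes 3/20.
Ramiro predeceased; the 3/20 allotted to Ramiro's branch passes to Ramiro's issue by representation.
Soledad is the sole taker at this level and receives the full 3/20.

Alonso 1/80; Beatriz 3/80; Catalina 1/80; Elena 3/80; Graciela 3/20; Ines 3/20; Octavio 3/20; Soledad 3/20; Ursula 3/80; Valentina 1/4; Yago 1/80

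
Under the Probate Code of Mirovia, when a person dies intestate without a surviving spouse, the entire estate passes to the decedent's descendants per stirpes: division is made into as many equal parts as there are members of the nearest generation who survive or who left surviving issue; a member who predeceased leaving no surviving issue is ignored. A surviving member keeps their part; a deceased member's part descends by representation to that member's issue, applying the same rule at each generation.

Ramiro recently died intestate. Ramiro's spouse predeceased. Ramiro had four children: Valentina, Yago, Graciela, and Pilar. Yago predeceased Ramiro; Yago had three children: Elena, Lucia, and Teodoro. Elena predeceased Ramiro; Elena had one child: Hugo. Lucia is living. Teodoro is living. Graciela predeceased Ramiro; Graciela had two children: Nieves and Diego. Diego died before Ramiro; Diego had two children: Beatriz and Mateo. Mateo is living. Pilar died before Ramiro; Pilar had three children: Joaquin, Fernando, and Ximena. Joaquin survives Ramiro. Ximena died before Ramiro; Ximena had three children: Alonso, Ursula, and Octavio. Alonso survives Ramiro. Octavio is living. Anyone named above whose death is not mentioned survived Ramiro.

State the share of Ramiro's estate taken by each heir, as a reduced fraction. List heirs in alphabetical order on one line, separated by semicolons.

Alonso 1/36; Beatriz 1/16; Fernando 1/12; Hugo 1/12; Joaquin 1/12; Lucia 1/12; Mateo 1/16; Nieves 1/8; Octavio 1/36; Teodoro 1/12; Ursula 1/36; Valentina 1/4

There is no surviving spouse, so the entire estate passes to Ramiro's descendants per stirpes.
The estate is divided into 4 equal shares of 1/4 among Valentina, Yago, Graciela, Pilar.
Valentina is living and takes 1/4.
Yago predeceased; the 1/4 allotted to Yago's branch passes to Yago's issue by representation.
The 1/4 is divided into 3 equal shares of 1/12 among Elena, Lucia, Teodoro.
Elena predeceased; the 1/12 allotted to Elena's branch passes to Elena's issue by representation.
Hugo is the sole taker at this level and receives the full 1/12.
Lucia is living and takes 1/12.
Teodoro is living and takes 1/12.
Graciela predeceased; the 1/4 allotted to Graciela's branch passes to Graciela's issue by representation.
The 1/4 is divided into 2 equal shares of 1/8 among Nieves, Diego.
Nieves is living and takes 1/8.
Diego predeceased; the 1/8 allotted to Diego's branch passes to Diego's issue by representation.
The 1/8 is divided into 2 equal shares of 1/16 among Beatriz, Mateo.
Beatriz is living and takes 1/16.
Mateo is living and takes 1/16.
Pilar predeceased; the 1/4 allotted to Pilar's branch passes to Pilar's issue by representation.
The 1/4 is divided into 3 equal shares of 1/12 among Joaquin, Fernando, Ximena.
Joaquin is living and takes 1/12.
Fernando is living and takes 1/12.
Ximena predeceased; the 1/12 allotted to Ximena's branch passes to Ximena's issue by representation.
The 1/12 is divided into 3 equal shares of 1/36 among Alonso, Ursula, Octavio.
Alonso is living and takes 1/36.
Ursula is living and takes 1/36.
Octavio is living and takes 1/36.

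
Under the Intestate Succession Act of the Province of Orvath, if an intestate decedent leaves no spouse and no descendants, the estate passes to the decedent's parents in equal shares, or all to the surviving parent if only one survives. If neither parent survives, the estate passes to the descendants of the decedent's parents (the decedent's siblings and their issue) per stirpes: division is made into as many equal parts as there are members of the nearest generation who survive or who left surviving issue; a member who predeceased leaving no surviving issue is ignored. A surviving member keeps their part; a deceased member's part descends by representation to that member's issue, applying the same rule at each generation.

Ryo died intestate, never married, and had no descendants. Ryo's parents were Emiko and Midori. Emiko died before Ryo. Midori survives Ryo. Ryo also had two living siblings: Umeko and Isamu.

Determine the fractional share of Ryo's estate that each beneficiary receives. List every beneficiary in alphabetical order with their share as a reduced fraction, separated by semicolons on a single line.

Only one parent, Midori, survives, so Midori takes the entire estate. The siblings take nothing because a surviving parent has priority.

Midori 1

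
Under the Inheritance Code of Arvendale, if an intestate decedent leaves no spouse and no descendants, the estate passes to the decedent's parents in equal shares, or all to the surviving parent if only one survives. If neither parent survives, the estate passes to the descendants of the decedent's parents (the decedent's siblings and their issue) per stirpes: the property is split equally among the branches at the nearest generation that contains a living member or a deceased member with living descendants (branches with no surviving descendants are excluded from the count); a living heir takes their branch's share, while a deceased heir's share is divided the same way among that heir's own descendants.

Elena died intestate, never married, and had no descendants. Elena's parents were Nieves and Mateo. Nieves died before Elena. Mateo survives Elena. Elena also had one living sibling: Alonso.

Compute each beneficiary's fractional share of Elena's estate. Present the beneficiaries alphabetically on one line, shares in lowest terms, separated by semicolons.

Only one parent, Mateo, survives, so Mateo takes the entire estate. The siblings take nothing because a surviving parent has priority.

Mateo 1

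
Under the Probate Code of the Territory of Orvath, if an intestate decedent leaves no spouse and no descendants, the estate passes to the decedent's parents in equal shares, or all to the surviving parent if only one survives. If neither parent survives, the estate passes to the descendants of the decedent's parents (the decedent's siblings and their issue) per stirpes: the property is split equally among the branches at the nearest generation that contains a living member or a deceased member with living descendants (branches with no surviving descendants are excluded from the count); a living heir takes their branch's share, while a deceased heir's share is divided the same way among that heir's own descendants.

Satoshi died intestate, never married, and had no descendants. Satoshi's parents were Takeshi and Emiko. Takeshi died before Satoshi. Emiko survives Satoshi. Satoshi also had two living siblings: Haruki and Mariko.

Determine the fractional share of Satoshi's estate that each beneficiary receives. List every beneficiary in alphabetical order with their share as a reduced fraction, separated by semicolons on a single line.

Only one parent, Emiko, survives, so Emiko takes the entire estate. The siblings take nothing because a surviving parent has priority.

Emiko 1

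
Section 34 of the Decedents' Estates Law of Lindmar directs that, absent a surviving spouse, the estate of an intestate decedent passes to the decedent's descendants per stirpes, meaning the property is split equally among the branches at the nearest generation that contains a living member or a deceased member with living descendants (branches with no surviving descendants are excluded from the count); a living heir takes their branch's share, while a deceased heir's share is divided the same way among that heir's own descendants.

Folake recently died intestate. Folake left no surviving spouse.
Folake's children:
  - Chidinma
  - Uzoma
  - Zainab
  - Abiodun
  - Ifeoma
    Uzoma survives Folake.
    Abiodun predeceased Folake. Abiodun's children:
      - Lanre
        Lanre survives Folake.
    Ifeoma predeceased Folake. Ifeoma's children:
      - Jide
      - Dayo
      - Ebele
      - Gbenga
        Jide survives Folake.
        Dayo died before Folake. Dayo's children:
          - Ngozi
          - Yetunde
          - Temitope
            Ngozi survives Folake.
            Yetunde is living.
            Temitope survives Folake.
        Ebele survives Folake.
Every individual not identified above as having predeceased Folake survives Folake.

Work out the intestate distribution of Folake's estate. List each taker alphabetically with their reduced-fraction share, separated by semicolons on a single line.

There is no surviving spouse, so the entire estate passes to Folake's descendants per stirpes.
The estate is divided into 5 equal shares of 1/5 among Chidinma, Uzoma, Zainab, Abiodun, Ifeoma.
Chidinma is living and takes 1/5.
Uzoma is living and takes 1/5.
Zainab is living and takes 1/5.
Abiodun predeceased; the 1/5 allotted to Abiodun's branch passes to Abiodun's issue by representation.
Lanre is the sole taker at this level and receives the full 1/5.
Ifeoma predeceased; the 1/5 allotted to Ifeoma's branch passes to Ifeoma's issue by representation.
The 1/5 is divided into 4 equal shares of 1/20 among Jide, Dayo, Ebele, Gbenga.
Jide is living and takes 1/20.
Dayo predeceased; the 1/20 allotted to Dayo's branch passes to Dayo's issue by representation.
The 1/20 is divided into 3 equal shares of 1/60 among Ngozi, Yetunde, Temitope.
Ngozi is living and takes 1/60.
Yetunde is living and takes 1/60.
Temitope is living and takes 1/60.
Ebele is living and takes 1/20.
Gbenga is living and takes 1/20.

Chidinma 1/5; Ebele 1/20; Gbenga 1/20; Jide 1/20; Lanre 1/5; Ngozi 1/60; Temitope 1/60; Uzoma 1/5; Yetunde 1/60; Zainab 1/5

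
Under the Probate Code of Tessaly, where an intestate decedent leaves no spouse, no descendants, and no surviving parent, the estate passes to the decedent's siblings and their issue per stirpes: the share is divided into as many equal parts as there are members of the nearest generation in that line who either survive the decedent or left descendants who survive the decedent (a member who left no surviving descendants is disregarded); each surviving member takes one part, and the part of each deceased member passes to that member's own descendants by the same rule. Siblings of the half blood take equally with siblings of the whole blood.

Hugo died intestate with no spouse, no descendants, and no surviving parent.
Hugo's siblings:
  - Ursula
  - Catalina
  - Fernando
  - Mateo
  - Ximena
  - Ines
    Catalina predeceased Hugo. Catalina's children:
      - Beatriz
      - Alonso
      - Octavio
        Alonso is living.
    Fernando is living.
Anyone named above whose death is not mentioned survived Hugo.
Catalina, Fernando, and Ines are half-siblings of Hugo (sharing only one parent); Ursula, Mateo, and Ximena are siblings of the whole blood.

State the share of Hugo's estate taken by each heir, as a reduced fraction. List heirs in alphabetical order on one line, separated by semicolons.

No spouse, descendants, or parent survives, so the estate passes to Hugo's siblings per stirpes.
Half-blood and whole-blood siblings take equally under the stated rule.
The estate is divided into 6 equal shares of 1/6 among Ursula, Catalina, Fernando, Mateo, Ximena, Ines.
Ursula is living and takes 1/6.
Catalina predeceased; the 1/6 allotted to Catalina's branch passes to Catalina's issue by representation.
The 1/6 is divided into 3 equal shares of 1/18 among Beatriz, Alonso, Octavio.
Beatriz is living and takes 1/18.
Alonso is living and takes 1/18.
Octavio is living and takes 1/18.
Fernando is living and takes 1/6.
Mateo is living and takes 1/6.
Ximena is living and takes 1/6.
Ines is living and takes 1/6.

Alonso 1/18; Beatriz 1/18; Fernando 1/6; Ines 1/6; Mateo 1/6; Octavio 1/18; Ursula 1/6; Ximena 1/6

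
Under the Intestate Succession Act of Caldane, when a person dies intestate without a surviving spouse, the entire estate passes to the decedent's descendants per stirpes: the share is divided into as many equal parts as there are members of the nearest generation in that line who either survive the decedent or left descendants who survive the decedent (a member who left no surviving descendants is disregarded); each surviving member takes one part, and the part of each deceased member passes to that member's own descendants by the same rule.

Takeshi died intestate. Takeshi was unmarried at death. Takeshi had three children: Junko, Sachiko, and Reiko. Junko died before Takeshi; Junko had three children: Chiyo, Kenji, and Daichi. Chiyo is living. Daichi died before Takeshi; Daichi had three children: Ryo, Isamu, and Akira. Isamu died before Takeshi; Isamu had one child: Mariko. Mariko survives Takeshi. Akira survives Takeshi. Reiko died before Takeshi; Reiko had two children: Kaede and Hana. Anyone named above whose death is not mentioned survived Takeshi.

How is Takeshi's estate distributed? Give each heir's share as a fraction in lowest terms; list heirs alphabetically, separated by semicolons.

Akira 1/27; Chiyo 1/9; Hana 1/6; Kaede 1/6; Kenji 1/9; Mariko 1/27; Ryo 1/27; Sachiko 1/3

There is no surviving spouse, so the entire estate passes to Takeshi's descendants per stirpes.
The estate is divided into 3 equal shares of 1/3 among Junko, Sachiko, Reiko.
Junko predeceased; the 1/3 allotted to Junko's branch passes to Junko's issue by representation.
The 1/3 is divided into 3 equal shares of 1/9 among Chiyo, Kenji, Daichi.
Chiyo is living and takes 1/9.
Kenji is living and takes 1/9.
Daichi predeceased; the 1/9 allotted to Daichi's branch passes to Daichi's issue by representation.
The 1/9 is divided into 3 equal shares of 1/27 among Ryo, Isamu, Akira.
Ryo is living and takes 1/27.
Isamu predeceased; the 1/27 allotted to Isamu's branch passes to Isamu's issue by representation.
Mariko is the sole taker at this level and receives the full 1/27.
Akira is living and takes 1/27.
Sachiko is living and takes 1/3.
Reiko predeceased; the 1/3 allotted to Reiko's branch passes to Reiko's issue by representation.
The 1/3 is divided into 2 equal shares of 1/6 among Kaede, Hana.
Kaede is living and takes 1/6.
Hana is living and takes 1/6.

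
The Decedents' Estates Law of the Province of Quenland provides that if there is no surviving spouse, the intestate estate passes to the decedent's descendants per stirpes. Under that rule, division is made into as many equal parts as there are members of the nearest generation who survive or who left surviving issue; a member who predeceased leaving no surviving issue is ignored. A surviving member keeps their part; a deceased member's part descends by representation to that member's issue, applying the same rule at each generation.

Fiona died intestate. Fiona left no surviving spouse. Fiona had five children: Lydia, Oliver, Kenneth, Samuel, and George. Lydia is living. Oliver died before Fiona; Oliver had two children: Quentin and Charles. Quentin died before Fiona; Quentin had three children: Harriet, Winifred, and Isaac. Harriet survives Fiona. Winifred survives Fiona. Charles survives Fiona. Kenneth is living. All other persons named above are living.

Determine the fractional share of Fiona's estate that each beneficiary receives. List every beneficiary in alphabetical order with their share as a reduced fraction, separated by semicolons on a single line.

There is no surviving spouse, so the entire estate passes to Fiona's descendants per stirpes.
The estate is divided into 5 equal shares of 1/5 among Lydia, Oliver, Kenneth, Samuel, George.
Lydia is living and takes 1/5.
Oliver predeceased; the 1/5 allotted to Oliver's branch passes to Oliver's issue by representation.
The 1/5 is divided into 2 equal shares of 1/10 among Quentin, Charles.
Quentin predeceased; the 1/10 allotted to Quentin's branch passes to Quentin's issue by representation.
The 1/10 is divided into 3 equal shares of 1/30 among Harriet, Winifred, Isaac.
Harriet is living and takes 1/30.
Winifred is living and takes 1/30.
Isaac is living and takes 1/30.
Charles is living and takes 1/10.
Kenneth is living and takes 1/5.
Samuel is living and takes 1/5.
George is living and takes 1/5.

Charles 1/10; George 1/5; Harriet 1/30; Isaac 1/30; Kenneth 1/5; Lydia 1/5; Samuel 1/5; Winifred 1/30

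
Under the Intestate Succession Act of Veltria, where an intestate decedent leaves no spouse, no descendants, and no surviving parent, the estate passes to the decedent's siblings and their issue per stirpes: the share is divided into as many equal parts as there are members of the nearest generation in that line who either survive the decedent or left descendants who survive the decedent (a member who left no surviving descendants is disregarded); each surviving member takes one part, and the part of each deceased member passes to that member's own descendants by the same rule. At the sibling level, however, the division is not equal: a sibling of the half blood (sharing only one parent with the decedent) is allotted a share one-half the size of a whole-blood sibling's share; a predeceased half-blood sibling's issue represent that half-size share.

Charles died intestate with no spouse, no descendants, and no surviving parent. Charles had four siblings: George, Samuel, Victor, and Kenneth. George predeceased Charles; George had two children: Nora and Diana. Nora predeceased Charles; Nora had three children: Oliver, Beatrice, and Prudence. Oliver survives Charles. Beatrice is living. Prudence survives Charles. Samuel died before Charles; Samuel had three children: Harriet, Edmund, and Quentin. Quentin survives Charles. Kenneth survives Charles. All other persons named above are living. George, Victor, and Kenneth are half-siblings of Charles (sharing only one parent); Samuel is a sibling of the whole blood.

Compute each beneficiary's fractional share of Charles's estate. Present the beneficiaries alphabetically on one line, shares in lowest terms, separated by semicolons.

Beatrice 1/30; Diana 1/10; Edmund 2/15; Harriet 2/15; Kenneth 1/5; Oliver 1/30; Prudence 1/30; Quentin 2/15; Victor 1/5

No spouse, descendants, or parent survives, so the estate passes to Charles's siblings per stirpes.
Half-blood siblings count for one-half the weight of whole-blood siblings at the initial division.
Dividing 1 in proportion to weights (total weight 5/2): George (weight 1/2) → 1/5; Samuel (weight 1) → 2/5; Victor (weight 1/2) → 1/5; Kenneth (weight 1/2) → 1/5.
George predeceased; the 1/5 allotted to George's branch passes to George's issue by representation.
The 1/5 is divided into 2 equal shares of 1/10 among Nora, Diana.
Nora predeceased; the 1/10 allotted to Nora's branch passes to Nora's issue by representation.
The 1/10 is divided into 3 equal shares of 1/30 among Oliver, Beatrice, Prudence.
Oliver is living and takes 1/30.
Beatrice is living and takes 1/30.
Prudence is living and takes 1/30.
Diana is living and takes 1/10.
Samuel predeceased; the 2/5 allotted to Samuel's branch passes to Samuel's issue by representation.
The 2/5 is divided into 3 equal shares of 2/15 among Harriet, Edmund, Quentin.
Harriet is living and takes 2/15.
Edmund is living and takes 2/15.
Quentin is living and takes 2/15.
Victor is living and takes 1/5.
Kenneth is living and takes 1/5.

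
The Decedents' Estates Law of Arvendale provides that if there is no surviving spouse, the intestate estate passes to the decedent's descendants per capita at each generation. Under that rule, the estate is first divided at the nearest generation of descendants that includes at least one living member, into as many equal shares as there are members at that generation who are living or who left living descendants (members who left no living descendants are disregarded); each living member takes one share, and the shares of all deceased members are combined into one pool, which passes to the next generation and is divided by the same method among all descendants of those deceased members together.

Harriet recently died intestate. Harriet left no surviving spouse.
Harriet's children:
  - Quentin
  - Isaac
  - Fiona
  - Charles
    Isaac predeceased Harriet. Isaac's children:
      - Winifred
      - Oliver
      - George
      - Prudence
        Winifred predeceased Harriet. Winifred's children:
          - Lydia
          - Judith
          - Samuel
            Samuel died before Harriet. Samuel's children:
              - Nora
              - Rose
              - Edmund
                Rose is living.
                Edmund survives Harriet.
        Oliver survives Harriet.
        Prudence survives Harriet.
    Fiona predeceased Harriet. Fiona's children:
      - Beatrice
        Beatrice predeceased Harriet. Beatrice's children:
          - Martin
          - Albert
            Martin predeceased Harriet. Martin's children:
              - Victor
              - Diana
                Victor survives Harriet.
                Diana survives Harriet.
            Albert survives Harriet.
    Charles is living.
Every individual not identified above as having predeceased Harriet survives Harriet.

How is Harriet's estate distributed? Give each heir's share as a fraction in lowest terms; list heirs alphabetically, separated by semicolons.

Albert 1/25; Charles 1/4; Diana 2/125; Edmund 2/125; George 1/10; Judith 1/25; Lydia 1/25; Nora 2/125; Oliver 1/10; Prudence 1/10; Quentin 1/4; Rose 2/125; Victor 2/125

There is no surviving spouse, so the entire estate passes to Harriet's descendants per capita at each generation.
At generation 1 (Quentin, Isaac, Fiona, Charles) there are 4 shares of (1)/4 = 1/4 each.
Living: Quentin and Charles — each takes 1/4.
Deceased: Isaac and Fiona. Their combined 1/2 is pooled and carried to generation 2.
At generation 2 (Winifred, Oliver, George, Prudence, Beatrice) there are 5 shares of (1/2)/5 = 1/10 each.
Living: Oliver, George, and Prudence — each takes 1/10.
Deceased: Winifred and Beatrice. Their combined 1/5 is pooled and carried to generation 3.
At generation 3 (Lydia, Judith, Samuel, Martin, Albert) there are 5 shares of (1/5)/5 = 1/25 each.
Living: Lydia, Judith, and Albert — each takes 1/25.
Deceased: Samuel and Martin. Their combined 2/25 is pooled and carried to generation 4.
At generation 4 (Nora, Rose, Edmund, Victor, Diana) there are 5 shares of (2/25)/5 = 2/125 each.
Living: Nora, Rose, Edmund, Victor, and Diana — each takes 2/125.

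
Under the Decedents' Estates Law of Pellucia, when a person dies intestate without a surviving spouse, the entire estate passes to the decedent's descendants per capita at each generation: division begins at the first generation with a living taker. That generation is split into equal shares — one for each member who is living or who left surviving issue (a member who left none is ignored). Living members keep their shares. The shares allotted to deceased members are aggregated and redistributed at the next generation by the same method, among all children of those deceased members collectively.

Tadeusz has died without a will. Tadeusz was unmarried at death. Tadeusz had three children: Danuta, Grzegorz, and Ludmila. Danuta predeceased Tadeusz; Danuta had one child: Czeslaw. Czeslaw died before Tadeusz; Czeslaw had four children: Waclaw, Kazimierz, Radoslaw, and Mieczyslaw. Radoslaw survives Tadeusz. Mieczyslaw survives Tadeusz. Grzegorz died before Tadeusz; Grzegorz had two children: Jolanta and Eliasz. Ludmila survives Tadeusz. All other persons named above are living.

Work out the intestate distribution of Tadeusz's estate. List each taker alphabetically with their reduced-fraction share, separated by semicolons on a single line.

There is no surviving spouse, so the entire estate passes to Tadeusz's descendants per capita at each generation.
At generation 1 (Danuta, Grzegorz, Ludmila) there are 3 shares of (1)/3 = 1/3 each.
Living: Ludmila — each takes 1/3.
Deceased: Danuta and Grzegorz. Their combined 2/3 is pooled and carried to generation 2.
At generation 2 (Czeslaw, Jolanta, Eliasz) there are 3 shares of (2/3)/3 = 2/9 each.
Living: Jolanta and Eliasz — each takes 2/9.
Deceased: Czeslaw. That 2/9 share is carried to generation 3.
At generation 3 (Waclaw, Kazimierz, Radoslaw, Mieczyslaw) there are 4 shares of (2/9)/4 = 1/18 each.
Living: Waclaw, Kazimierz, Radoslaw, and Mieczyslaw — each takes 1/18.

Eliasz 2/9; Jolanta 2/9; Kazimierz 1/18; Ludmila 1/3; Mieczyslaw 1/18; Radoslaw 1/18; Waclaw 1/18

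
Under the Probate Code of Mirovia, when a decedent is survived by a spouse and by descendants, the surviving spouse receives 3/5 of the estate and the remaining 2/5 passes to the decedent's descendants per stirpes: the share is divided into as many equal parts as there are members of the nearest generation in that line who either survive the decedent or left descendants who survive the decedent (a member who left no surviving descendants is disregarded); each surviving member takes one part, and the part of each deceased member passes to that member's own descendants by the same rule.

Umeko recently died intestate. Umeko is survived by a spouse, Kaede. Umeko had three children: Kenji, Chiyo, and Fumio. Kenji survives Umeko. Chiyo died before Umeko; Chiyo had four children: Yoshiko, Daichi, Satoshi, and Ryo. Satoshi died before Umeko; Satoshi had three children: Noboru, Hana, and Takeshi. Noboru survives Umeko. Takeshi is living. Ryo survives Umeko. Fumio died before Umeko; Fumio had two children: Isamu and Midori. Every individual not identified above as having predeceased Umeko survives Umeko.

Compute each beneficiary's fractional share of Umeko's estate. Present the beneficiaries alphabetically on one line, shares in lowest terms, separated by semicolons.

Kaede, as surviving spouse, takes 3/5.
The remaining 2/5 passes to Umeko's descendants per stirpes.
The 2/5 is divided into 3 equal shares of 2/15 among Kenji, Chiyo, Fumio.
Kenji is living and takes 2/15.
Chiyo predeceased; the 2/15 allotted to Chiyo's branch passes to Chiyo's issue by representation.
The 2/15 is divided into 4 equal shares of 1/30 among Yoshiko, Daichi, Satoshi, Ryo.
Yoshiko is living and takes 1/30.
Daichi is living and takes 1/30.
Satoshi predeceased; the 1/30 allotted to Satoshi's branch passes to Satoshi's issue by representation.
The 1/30 is divided into 3 equal shares of 1/90 among Noboru, Hana, Takeshi.
Noboru is living and takes 1/90.
Hana is living and takes 1/90.
Takeshi is living and takes 1/90.
Ryo is living and takes 1/30.
Fumio predeceased; the 2/15 allotted to Fumio's branch passes to Fumio's issue by representation.
The 2/15 is divided into 2 equal shares of 1/15 among Isamu, Midori.
Isamu is living and takes 1/15.
Midori is living and takes 1/15.

Daichi 1/30; Hana 1/90; Isamu 1/15; Kaede 3/5; Kenji 2/15; Midori 1/15; Noboru 1/90; Ryo 1/30; Takeshi 1/90; Yoshiko 1/30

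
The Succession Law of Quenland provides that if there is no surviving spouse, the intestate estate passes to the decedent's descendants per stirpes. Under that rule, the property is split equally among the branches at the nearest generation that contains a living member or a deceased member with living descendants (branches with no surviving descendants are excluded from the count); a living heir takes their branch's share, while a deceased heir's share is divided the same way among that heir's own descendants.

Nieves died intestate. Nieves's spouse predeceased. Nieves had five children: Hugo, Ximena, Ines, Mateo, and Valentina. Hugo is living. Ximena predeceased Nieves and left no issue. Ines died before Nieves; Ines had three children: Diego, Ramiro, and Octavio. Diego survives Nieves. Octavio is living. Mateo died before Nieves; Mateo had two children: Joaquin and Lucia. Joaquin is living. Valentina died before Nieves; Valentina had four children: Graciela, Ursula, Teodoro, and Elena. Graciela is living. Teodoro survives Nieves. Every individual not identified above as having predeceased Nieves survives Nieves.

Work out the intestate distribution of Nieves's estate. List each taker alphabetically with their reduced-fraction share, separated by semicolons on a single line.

There is no surviving spouse, so the entire estate passes to Nieves's descendants per stirpes.
Ximena left no surviving issue, so that branch lapses and is disregarded.
The estate is divided into 4 equal shares of 1/4 among Hugo, Ines, Mateo, Valentina.
Hugo is living and takes 1/4.
Ines predeceased; the 1/4 allotted to Ines's branch passes to Ines's issue by representation.
The 1/4 is divided into 3 equal shares of 1/12 among Diego, Ramiro, Octavio.
Diego is living and takes 1/12.
Ramiro is living and takes 1/12.
Octavio is living and takes 1/12.
Mateo predeceased; the 1/4 allotted to Mateo's branch passes to Mateo's issue by representation.
The 1/4 is divided into 2 equal shares of 1/8 among Joaquin, Lucia.
Joaquin is living and takes 1/8.
Lucia is living and takes 1/8.
Valentina predeceased; the 1/4 allotted to Valentina's branch passes to Valentina's issue by representation.
The 1/4 is divided into 4 equal shares of 1/16 among Graciela, Ursula, Teodoro, Elena.
Graciela is living and takes 1/16.
Ursula is living and takes 1/16.
Teodoro is living and takes 1/16.
Elena is living and takes 1/16.

Diego 1/12; Elena 1/16; Graciela 1/16; Hugo 1/4; Joaquin 1/8; Lucia 1/8; Octavio 1/12; Ramiro 1/12; Teodoro 1/16; Ursula 1/16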